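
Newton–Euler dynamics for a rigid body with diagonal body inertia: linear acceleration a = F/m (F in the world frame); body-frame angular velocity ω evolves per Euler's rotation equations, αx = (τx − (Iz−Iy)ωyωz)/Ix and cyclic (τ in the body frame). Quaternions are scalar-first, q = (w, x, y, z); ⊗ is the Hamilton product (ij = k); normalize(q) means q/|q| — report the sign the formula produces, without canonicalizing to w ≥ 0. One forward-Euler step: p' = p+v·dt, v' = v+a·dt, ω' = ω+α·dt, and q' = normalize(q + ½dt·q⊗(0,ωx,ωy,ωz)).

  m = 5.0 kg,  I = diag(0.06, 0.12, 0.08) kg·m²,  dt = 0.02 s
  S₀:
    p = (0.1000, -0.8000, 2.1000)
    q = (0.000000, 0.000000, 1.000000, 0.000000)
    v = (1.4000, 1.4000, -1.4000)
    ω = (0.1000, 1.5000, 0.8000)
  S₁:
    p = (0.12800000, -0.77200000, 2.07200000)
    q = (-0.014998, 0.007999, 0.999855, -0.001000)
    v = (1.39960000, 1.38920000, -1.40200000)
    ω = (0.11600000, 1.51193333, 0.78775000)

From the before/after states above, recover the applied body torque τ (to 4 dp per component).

ω₁ − ω₀ = (0.01600000, 0.01193333, -0.01225000)
ω₀×(Iω₀) = (-0.0480, -0.0016, 0.0090)
applied torque τ = (0.0000, 0.0700, -0.0400)

τ = (0.0000, 0.0700, -0.0400)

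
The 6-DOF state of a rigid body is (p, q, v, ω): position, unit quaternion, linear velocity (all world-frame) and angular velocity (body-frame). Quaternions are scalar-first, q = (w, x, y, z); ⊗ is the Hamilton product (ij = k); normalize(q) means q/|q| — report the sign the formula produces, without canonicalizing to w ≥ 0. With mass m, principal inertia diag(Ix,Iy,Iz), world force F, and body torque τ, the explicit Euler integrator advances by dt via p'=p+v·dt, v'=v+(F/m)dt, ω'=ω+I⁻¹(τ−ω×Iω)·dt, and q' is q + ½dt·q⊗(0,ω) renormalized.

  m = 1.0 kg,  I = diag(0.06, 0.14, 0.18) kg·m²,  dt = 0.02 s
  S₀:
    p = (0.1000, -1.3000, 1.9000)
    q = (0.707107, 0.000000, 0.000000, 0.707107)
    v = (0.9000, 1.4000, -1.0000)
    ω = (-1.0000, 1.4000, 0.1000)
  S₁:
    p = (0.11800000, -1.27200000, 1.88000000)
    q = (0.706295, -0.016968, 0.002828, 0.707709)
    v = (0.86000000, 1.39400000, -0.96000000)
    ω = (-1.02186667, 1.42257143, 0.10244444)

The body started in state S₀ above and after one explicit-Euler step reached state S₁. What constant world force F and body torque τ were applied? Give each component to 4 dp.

ω₁ − ω₀ = (-0.02186667, 0.02257143, 0.00244444)
precession coupling = (0.0056, 0.0120, -0.1120)
τ = I·(Δω/dt) + ω₀×(Iω₀) = (-0.0600, 0.1700, -0.0900)
v₁ − v₀ = (-0.04000000, -0.00600000, 0.04000000)
m·(v₁−v₀)/dt = (-2.0000, -0.3000, 2.0000)

F = (-2.0000, -0.3000, 2.0000)
τ = (-0.0600, 0.1700, -0.0900)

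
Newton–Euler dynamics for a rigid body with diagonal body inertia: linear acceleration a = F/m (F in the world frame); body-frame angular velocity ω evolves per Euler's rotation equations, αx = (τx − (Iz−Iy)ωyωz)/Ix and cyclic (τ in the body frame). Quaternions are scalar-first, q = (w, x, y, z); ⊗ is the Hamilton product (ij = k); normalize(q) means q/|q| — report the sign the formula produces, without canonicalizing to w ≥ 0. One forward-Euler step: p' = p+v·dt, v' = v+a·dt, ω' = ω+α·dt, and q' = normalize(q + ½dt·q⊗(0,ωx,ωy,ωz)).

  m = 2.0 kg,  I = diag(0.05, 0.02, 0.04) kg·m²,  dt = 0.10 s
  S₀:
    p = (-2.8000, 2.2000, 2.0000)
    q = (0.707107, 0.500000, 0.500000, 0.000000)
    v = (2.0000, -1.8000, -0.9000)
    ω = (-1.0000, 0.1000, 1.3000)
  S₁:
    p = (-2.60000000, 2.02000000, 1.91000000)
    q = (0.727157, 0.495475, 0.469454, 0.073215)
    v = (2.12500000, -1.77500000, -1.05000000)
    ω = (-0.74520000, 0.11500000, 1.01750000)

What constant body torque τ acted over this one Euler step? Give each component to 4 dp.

Δω = ω₁−ω₀ = (0.25480000, 0.01500000, -0.28250000)
I·α + gyro = (0.1300, -0.0100, -0.1100)

τ = (0.1300, -0.0100, -0.1100)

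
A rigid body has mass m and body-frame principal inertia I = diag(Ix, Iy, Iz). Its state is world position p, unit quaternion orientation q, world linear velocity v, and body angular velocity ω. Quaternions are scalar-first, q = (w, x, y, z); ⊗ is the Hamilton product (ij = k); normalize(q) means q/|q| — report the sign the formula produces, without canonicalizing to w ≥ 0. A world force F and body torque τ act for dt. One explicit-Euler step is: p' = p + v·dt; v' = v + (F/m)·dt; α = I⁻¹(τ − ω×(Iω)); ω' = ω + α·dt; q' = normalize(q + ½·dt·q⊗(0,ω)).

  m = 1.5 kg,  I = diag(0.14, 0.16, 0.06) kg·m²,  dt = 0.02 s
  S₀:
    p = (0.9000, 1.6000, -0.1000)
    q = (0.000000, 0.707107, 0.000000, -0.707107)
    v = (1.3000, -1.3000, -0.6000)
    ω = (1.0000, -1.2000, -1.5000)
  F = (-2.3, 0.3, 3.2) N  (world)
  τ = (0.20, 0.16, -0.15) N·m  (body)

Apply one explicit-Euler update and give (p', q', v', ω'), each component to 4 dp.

gyro term ω×Iω = (-0.1800, -0.1200, -0.0240)
angular accel α = (2.7143, 1.7500, -2.1000)
ω + α·dt = (1.0543, -1.1650, -1.5420)
Hamilton product q⊗(0,ω) = (-1.7677675, -0.8485284, 0.3535535, -0.8485284)
q' = normalize(q + ½dt·q⊗(0,ω)) = (-0.0177, 0.6985, 0.0035, -0.7154)
p' = p + v·dt = (0.9260, 1.5740, -0.1120)
v' = v + a·dt = (1.2693, -1.2960, -0.5573)

p' = (0.9260, 1.5740, -0.1120)
q' = (-0.0177, 0.6985, 0.0035, -0.7154)
v' = (1.2693, -1.2960, -0.5573)
ω' = (1.0543, -1.1650, -1.5420)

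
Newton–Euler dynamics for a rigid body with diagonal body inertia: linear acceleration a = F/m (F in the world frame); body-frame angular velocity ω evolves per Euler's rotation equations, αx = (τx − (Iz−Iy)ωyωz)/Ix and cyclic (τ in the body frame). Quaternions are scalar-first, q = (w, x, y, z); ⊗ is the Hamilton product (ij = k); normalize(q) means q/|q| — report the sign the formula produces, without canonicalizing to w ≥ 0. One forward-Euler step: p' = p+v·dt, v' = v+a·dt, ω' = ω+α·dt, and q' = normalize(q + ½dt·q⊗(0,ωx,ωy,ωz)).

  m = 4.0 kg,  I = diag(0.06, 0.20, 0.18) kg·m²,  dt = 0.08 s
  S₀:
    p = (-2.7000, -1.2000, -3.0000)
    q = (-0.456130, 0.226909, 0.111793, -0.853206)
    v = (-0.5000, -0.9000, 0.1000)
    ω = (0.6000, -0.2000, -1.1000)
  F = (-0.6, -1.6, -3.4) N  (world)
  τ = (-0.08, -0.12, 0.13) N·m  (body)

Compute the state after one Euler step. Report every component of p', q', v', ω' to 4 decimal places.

a = (-0.1500, -0.4000, -0.8500)
new position p' = (-2.7400, -1.2720, -2.9920)
new velocity v' = (-0.5120, -0.9320, 0.0320)
α = I⁻¹(τ − ω×Iω) = (-1.2600, -0.9960, 0.8156)
ω + α·dt = (0.4992, -0.2797, -1.0348)
Hamilton product q⊗(0,ω) = (-1.0523134, -0.5672915, -0.1710977, 0.3892854)
q' = normalize(q + ½dt·q⊗(0,ω)) = (-0.4976, 0.2040, 0.1048, -0.8366)

p' = (-2.7400, -1.2720, -2.9920)
q' = (-0.4976, 0.2040, 0.1048, -0.8366)
v' = (-0.5120, -0.9320, 0.0320)
ω' = (0.4992, -0.2797, -1.0348)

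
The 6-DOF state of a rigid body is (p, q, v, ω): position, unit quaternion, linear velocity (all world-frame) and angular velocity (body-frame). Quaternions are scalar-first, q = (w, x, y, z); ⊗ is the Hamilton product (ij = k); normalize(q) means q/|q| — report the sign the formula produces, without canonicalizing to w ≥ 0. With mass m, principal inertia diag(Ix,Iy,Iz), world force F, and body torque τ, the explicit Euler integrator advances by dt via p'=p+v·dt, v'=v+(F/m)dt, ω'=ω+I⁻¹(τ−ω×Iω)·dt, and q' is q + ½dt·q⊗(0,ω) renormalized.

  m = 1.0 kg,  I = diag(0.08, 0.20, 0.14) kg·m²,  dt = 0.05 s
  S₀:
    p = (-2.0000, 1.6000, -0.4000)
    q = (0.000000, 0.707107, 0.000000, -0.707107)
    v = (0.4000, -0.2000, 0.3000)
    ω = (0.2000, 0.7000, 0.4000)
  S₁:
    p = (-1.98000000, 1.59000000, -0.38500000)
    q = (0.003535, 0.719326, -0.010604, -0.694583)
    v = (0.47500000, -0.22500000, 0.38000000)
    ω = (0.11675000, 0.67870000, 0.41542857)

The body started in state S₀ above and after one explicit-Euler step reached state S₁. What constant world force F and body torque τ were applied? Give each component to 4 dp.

F = (1.5000, -0.5000, 1.6000)
τ = (-0.1500, -0.0900, 0.0600)

ω₁ − ω₀ = (-0.08325000, -0.02130000, 0.01542857)
τ = I·(Δω/dt) + ω₀×(Iω₀) = (-0.1500, -0.0900, 0.0600)
Δv = v₁−v₀ = (0.07500000, -0.02500000, 0.08000000)
m·(v₁−v₀)/dt = (1.5000, -0.5000, 1.6000)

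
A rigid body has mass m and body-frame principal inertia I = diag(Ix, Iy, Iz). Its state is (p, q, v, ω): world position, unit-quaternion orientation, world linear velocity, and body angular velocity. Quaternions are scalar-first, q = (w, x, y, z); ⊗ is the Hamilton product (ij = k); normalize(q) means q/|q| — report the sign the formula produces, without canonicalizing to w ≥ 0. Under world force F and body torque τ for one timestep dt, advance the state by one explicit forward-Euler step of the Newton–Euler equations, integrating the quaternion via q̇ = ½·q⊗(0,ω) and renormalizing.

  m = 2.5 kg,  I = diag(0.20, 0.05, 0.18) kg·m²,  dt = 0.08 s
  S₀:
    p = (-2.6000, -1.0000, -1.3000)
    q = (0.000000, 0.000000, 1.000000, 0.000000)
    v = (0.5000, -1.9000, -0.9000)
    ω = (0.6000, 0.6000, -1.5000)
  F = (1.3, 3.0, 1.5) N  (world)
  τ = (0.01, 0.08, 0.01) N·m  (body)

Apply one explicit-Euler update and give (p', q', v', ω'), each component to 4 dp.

p' = (-2.5600, -1.1520, -1.3720)
q' = (-0.0239, -0.0599, 0.9976, -0.0239)
v' = (0.5416, -1.8040, -0.8520)
ω' = (0.6508, 0.7568, -1.4716)

angular accel α = (0.6350, 1.9600, 0.3556)
ω' = ω + α·dt = (0.6508, 0.7568, -1.4716)
Hamilton product q⊗(0,ω) = (-0.6000000, -1.5000000, 0.0000000, -0.6000000)
q' = normalize(q + ½dt·q⊗(0,ω)) = (-0.0239, -0.0599, 0.9976, -0.0239)
p + v·dt = (-2.5600, -1.1520, -1.3720)
v + (F/m)dt = (0.5416, -1.8040, -0.8520)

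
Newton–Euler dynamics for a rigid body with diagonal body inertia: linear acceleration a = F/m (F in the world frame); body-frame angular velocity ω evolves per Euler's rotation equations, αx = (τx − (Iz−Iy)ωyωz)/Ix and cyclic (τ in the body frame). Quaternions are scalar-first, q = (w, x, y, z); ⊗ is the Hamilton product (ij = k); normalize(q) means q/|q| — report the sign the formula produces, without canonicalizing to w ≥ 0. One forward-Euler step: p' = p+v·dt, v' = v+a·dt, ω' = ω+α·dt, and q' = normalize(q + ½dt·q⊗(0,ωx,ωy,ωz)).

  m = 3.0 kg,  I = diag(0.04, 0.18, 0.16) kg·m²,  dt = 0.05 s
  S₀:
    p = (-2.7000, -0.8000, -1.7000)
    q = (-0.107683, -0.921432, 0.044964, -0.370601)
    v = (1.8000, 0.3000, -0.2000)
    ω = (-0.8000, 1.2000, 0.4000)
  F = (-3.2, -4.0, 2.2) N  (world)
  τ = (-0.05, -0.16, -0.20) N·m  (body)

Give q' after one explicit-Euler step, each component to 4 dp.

q⊗(0,ω) = (-0.6428620, 0.5488532, 0.5358340, -1.1128204)
updated quaternion q' = (-0.1237, -0.9071, 0.0583, -0.3981)

q' = (-0.1237, -0.9071, 0.0583, -0.3981)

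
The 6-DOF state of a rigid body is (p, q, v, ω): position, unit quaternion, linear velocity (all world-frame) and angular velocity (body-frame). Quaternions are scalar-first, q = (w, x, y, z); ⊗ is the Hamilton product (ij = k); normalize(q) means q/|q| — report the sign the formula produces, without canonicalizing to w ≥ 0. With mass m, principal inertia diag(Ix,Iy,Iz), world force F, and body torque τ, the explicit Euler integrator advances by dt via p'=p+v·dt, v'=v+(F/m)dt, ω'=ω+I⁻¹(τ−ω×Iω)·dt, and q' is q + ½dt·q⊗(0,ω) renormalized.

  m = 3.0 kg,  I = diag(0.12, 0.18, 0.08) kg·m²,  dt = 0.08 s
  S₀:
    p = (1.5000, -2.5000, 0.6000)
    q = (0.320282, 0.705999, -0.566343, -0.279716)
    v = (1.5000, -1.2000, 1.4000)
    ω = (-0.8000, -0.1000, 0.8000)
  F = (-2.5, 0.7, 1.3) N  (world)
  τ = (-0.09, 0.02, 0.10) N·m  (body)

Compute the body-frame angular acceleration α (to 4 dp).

α = (-0.8167, 0.2533, 1.1900)

ω×(Iω) gyroscopic = (0.0080, -0.0256, 0.0048)
(τ − ω×Iω)/I = (-0.8167, 0.2533, 1.1900)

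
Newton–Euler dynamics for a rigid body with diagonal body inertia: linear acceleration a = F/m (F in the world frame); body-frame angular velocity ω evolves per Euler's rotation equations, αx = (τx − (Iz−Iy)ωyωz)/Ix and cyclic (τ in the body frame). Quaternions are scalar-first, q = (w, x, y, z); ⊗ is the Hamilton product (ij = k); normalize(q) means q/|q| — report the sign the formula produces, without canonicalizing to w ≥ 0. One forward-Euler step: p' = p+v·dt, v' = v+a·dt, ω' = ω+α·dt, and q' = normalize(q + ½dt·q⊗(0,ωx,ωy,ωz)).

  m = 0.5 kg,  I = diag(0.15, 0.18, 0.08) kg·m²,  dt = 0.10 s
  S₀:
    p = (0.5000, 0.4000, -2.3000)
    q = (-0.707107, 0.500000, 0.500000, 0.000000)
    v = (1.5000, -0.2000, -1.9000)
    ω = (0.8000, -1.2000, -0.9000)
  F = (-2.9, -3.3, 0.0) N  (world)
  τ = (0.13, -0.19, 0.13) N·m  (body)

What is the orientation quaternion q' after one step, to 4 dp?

q' = (-0.6946, 0.4476, 0.5629, -0.0181)

2q̇ = q⊗(0,ω) = (0.2000000, -1.0156856, 1.2985284, -0.3636037)
updated quaternion q' = (-0.6946, 0.4476, 0.5629, -0.0181)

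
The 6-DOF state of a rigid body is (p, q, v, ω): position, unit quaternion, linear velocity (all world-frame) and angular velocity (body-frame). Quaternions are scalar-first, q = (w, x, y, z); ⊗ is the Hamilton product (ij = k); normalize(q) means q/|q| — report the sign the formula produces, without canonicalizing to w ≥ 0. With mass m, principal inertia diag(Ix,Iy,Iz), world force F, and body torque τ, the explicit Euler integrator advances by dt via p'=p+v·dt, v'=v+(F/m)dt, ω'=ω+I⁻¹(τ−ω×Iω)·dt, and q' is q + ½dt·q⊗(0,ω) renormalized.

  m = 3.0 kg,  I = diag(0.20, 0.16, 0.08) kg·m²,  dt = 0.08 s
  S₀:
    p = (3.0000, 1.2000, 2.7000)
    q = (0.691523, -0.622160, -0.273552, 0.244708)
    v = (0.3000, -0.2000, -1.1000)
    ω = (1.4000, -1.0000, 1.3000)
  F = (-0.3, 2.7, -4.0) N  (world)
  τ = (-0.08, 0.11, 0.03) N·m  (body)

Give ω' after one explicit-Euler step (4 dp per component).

α = I⁻¹(τ − ω×Iω) = (-0.9200, -0.6775, -0.3250)
new body rate ω' = (1.3264, -1.0542, 1.2740)

ω' = (1.3264, -1.0542, 1.2740)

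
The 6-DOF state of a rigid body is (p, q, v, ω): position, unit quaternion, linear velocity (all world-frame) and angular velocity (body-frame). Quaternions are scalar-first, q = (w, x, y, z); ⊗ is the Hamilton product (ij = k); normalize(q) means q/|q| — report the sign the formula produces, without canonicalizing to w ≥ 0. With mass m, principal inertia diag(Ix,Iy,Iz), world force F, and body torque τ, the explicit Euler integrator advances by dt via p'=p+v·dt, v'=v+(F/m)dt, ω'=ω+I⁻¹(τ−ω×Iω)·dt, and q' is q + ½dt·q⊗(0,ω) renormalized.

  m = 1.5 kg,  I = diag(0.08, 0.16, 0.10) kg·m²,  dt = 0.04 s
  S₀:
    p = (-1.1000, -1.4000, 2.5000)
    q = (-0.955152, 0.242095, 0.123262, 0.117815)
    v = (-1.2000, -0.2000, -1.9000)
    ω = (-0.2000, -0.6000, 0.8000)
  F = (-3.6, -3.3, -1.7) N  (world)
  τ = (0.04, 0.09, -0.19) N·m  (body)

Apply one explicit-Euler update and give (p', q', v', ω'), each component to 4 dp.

precession coupling ω×(Iω) = (0.0288, 0.0032, 0.0096)
α = I⁻¹(τ − ω×Iω) = (0.1400, 0.5425, -1.9960)
new body rate ω' = (-0.1944, -0.5783, 0.7202)
q⊗(0,ω) = (0.0281242, 0.3603290, 0.3558522, -0.8847262)
updated quaternion q' = (-0.9544, 0.2492, 0.1304, 0.1001)
p + v·dt = (-1.1480, -1.4080, 2.4240)
v + (F/m)dt = (-1.2960, -0.2880, -1.9453)

p' = (-1.1480, -1.4080, 2.4240)
q' = (-0.9544, 0.2492, 0.1304, 0.1001)
v' = (-1.2960, -0.2880, -1.9453)
ω' = (-0.1944, -0.5783, 0.7202)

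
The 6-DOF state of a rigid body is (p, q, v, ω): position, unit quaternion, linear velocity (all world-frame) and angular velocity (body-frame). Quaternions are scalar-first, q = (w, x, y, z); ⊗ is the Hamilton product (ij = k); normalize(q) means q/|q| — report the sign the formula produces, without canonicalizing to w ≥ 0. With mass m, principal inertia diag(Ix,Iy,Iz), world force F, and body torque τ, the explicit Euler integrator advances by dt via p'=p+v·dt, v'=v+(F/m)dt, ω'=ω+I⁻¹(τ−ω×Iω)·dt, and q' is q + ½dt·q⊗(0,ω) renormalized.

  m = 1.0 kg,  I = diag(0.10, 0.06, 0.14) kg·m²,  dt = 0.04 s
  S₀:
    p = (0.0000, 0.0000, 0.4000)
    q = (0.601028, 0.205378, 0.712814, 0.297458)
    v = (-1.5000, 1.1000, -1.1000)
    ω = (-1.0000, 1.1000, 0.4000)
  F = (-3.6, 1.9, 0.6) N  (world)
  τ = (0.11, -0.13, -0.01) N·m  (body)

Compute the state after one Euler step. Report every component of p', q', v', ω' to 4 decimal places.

a = F/m = (-3.6000, 1.9000, 0.6000)
p + v·dt = (-0.0600, 0.0440, 0.3560)
v + (F/m)dt = (-1.6440, 1.1760, -1.0760)
angular accel α = (0.7480, -2.4333, -0.3857)
ω + α·dt = (-0.9701, 1.0027, 0.3846)
Hamilton product q⊗(0,ω) = (-0.6977006, -0.6431062, 0.2815216, 1.1791410)
q + ½dt·q⊗(0,ω), renormalized = (0.5868, 0.1924, 0.7181, 0.3209)

p' = (-0.0600, 0.0440, 0.3560)
q' = (0.5868, 0.1924, 0.7181, 0.3209)
v' = (-1.6440, 1.1760, -1.0760)
ω' = (-0.9701, 1.0027, 0.3846)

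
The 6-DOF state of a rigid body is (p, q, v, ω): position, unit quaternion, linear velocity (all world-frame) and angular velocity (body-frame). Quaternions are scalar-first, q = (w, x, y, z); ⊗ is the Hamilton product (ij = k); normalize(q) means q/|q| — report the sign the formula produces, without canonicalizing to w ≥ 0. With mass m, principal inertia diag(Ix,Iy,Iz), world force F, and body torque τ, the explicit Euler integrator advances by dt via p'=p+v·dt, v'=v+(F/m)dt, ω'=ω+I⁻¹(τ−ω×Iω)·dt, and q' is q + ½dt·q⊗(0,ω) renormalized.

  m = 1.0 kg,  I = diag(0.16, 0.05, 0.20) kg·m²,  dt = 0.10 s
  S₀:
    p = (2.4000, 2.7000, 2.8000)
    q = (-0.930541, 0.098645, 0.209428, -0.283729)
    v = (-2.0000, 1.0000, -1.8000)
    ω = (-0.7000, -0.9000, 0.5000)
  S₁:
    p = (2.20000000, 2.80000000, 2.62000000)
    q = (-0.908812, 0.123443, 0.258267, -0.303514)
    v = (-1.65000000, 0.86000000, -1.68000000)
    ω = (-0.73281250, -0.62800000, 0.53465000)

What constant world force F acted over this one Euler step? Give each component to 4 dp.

F = (3.5000, -1.4000, 1.2000)

v₁ − v₀ = (0.35000000, -0.14000000, 0.12000000)
m·(v₁−v₀)/dt = (3.5000, -1.4000, 1.2000)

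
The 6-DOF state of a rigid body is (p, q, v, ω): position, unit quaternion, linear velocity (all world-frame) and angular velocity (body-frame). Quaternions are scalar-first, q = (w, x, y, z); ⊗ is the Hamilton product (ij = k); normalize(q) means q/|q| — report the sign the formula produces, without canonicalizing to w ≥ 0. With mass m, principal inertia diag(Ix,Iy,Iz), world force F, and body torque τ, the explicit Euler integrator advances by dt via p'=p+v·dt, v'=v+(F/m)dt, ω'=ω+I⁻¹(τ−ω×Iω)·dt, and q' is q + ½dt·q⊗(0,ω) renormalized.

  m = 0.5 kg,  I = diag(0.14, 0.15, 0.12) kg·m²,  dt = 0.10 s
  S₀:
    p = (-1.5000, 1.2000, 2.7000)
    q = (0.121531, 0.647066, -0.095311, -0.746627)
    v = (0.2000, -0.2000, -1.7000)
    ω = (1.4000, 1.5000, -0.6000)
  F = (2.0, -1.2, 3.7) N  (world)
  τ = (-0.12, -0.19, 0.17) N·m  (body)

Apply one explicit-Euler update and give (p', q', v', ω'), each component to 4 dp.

precession coupling ω×(Iω) = (0.0270, -0.0168, 0.0210)
(τ − ω×Iω)/I = (-1.0500, -1.1547, 1.2417)
ω + α·dt = (1.2950, 1.3845, -0.4758)
2q̇ = q⊗(0,ω) = (-1.2109021, 1.3472705, -0.4747417, 1.0311158)
updated quaternion q' = (0.0606, 0.7104, -0.1184, -0.6911)
p' = p + v·dt = (-1.4800, 1.1800, 2.5300)
new velocity v' = (0.6000, -0.4400, -0.9600)

p' = (-1.4800, 1.1800, 2.5300)
q' = (0.0606, 0.7104, -0.1184, -0.6911)
v' = (0.6000, -0.4400, -0.9600)
ω' = (1.2950, 1.3845, -0.4758)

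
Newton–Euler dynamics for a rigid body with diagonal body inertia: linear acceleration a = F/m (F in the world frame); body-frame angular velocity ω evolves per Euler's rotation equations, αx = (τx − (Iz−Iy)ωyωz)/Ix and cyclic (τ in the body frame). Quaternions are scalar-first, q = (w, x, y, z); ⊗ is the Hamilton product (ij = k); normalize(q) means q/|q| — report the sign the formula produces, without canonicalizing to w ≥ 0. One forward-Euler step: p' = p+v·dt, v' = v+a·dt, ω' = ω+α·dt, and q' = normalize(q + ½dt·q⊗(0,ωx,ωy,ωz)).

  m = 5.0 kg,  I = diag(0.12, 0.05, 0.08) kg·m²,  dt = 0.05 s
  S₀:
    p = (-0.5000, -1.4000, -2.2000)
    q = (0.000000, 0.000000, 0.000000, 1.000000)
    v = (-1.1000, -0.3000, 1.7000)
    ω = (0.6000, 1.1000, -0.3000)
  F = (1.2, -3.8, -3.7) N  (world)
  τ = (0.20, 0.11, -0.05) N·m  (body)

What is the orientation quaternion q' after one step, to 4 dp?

q' = (0.0075, -0.0275, 0.0150, 0.9995)

2q̇ = q⊗(0,ω) = (0.3000000, -1.1000000, 0.6000000, 0.0000000)
q + ½dt·q⊗(0,ω), renormalized = (0.0075, -0.0275, 0.0150, 0.9995)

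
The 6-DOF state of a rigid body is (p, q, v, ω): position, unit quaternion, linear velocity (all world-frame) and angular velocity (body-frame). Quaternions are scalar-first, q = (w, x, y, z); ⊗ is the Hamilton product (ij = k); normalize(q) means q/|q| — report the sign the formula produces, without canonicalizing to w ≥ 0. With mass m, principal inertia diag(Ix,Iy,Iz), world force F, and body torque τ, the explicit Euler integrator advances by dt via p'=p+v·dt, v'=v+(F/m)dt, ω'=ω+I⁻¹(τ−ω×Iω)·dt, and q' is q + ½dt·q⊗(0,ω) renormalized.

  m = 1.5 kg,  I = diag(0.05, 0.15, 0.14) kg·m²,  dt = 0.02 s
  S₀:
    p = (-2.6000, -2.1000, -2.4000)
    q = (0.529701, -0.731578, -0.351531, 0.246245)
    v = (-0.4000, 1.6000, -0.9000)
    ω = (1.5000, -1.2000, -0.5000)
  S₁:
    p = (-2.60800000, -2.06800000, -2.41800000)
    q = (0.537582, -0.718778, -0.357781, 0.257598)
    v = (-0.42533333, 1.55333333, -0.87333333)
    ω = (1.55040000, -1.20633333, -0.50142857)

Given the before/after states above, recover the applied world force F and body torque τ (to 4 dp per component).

Δω = ω₁−ω₀ = (0.05040000, -0.00633333, -0.00142857)
τ = I·(Δω/dt) + ω₀×(Iω₀) = (0.1200, 0.0200, -0.1900)
Δv = v₁−v₀ = (-0.02533333, -0.04666667, 0.02666667)
applied force F = (-1.9000, -3.5000, 2.0000)

F = (-1.9000, -3.5000, 2.0000)
τ = (0.1200, 0.0200, -0.1900)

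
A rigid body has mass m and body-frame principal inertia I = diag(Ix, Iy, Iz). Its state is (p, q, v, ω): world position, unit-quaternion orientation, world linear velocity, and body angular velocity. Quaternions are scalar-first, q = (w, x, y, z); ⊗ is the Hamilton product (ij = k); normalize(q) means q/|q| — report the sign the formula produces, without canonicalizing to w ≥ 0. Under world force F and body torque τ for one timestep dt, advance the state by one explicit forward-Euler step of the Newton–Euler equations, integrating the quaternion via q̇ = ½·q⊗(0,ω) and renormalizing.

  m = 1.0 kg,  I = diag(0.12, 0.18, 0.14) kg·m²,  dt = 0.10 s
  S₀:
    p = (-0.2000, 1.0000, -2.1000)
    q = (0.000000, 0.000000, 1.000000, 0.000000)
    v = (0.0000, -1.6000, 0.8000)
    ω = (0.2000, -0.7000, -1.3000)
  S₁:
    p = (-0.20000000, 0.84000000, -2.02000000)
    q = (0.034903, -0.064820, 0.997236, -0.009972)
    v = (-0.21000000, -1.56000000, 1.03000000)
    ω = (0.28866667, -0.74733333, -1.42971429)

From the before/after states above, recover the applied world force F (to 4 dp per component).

F = (-2.1000, 0.4000, 2.3000)

velocity change Δv = (-0.21000000, 0.04000000, 0.23000000)
m·(v₁−v₀)/dt = (-2.1000, 0.4000, 2.3000)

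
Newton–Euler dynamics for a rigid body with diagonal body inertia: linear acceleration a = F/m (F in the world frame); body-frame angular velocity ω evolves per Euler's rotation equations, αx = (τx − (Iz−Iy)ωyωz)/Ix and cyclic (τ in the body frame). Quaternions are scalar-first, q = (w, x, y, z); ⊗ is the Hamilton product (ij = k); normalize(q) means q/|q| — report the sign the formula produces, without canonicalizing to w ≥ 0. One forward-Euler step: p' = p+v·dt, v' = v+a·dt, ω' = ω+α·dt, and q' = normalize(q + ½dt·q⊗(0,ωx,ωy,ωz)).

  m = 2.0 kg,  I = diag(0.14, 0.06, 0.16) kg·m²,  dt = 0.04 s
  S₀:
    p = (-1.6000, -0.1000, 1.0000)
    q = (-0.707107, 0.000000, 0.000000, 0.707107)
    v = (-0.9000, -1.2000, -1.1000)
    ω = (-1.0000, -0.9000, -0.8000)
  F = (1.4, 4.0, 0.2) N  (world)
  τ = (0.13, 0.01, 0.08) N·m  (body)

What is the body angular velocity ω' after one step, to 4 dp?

ω' = (-0.9834, -0.8827, -0.7620)

gyro term ω×Iω = (0.0720, -0.0160, -0.0720)
angular accel α = (0.4143, 0.4333, 0.9500)
ω' = ω + α·dt = (-0.9834, -0.8827, -0.7620)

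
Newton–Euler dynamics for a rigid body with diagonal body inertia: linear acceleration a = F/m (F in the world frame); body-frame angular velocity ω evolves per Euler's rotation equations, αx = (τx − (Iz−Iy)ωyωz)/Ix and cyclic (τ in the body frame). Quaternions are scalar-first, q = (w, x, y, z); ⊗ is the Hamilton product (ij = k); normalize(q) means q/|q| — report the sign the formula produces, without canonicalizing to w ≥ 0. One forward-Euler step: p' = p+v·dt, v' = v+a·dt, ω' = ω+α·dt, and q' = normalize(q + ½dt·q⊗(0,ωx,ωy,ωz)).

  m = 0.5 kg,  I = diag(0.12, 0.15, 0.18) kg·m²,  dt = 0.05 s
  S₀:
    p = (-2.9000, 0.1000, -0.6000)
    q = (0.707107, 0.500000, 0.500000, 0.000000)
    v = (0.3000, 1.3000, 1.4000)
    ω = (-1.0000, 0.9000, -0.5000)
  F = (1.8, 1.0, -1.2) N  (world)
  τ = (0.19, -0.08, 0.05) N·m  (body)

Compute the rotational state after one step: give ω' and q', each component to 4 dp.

ω' = (-0.9152, 0.8833, -0.4786)
q' = (0.7079, 0.4758, 0.5218, 0.0149)

α = I⁻¹(τ − ω×Iω) = (1.6958, -0.3333, 0.4278)
new body rate ω' = (-0.9152, 0.8833, -0.4786)
q⊗(0,ω) = (0.0500000, -0.9571070, 0.8863963, 0.5964465)
q + ½dt·q⊗(0,ω), renormalized = (0.7079, 0.4758, 0.5218, 0.0149)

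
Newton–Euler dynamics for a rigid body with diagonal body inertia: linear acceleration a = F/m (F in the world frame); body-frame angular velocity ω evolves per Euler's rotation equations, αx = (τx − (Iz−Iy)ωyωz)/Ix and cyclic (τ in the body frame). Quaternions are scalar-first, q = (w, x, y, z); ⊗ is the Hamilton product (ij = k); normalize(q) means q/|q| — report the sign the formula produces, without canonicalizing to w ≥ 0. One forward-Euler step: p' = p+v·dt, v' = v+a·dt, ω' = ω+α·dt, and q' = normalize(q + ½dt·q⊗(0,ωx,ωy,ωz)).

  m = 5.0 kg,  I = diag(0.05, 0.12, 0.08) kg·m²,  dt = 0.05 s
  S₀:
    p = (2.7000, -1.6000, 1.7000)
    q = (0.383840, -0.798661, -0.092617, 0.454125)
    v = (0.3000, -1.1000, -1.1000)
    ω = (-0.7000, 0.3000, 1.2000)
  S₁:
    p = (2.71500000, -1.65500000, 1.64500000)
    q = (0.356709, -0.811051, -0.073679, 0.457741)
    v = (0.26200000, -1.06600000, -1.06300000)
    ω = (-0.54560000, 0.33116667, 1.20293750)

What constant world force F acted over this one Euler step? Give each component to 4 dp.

v₁ − v₀ = (-0.03800000, 0.03400000, 0.03700000)
applied force F = (-3.8000, 3.4000, 3.7000)

F = (-3.8000, 3.4000, 3.7000)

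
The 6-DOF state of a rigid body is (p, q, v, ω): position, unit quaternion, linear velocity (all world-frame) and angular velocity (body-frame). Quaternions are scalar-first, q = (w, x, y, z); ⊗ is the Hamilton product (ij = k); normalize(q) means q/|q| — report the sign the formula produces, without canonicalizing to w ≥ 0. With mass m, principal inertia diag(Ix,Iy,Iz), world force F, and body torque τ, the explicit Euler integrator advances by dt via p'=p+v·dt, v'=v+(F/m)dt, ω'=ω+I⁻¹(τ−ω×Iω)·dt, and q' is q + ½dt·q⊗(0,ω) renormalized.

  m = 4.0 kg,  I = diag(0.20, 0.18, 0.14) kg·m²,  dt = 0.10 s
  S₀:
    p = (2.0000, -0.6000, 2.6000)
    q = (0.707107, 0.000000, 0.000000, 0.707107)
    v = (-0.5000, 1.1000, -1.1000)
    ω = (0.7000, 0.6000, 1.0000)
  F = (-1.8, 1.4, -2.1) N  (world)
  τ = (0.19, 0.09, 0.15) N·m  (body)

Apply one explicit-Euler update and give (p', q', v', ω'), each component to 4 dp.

p' = (1.9500, -0.4900, 2.4900)
q' = (0.6702, 0.0035, 0.0459, 0.7408)
v' = (-0.5450, 1.1350, -1.1525)
ω' = (0.8070, 0.6267, 1.1131)

new position p' = (1.9500, -0.4900, 2.4900)
v' = v + a·dt = (-0.5450, 1.1350, -1.1525)
gyro term ω×Iω = (-0.0240, 0.0420, -0.0084)
α = I⁻¹(τ − ω×Iω) = (1.0700, 0.2667, 1.1314)
ω' = ω + α·dt = (0.8070, 0.6267, 1.1131)
2q̇ = q⊗(0,ω) = (-0.7071070, 0.0707107, 0.9192391, 0.7071070)
updated quaternion q' = (0.6702, 0.0035, 0.0459, 0.7408)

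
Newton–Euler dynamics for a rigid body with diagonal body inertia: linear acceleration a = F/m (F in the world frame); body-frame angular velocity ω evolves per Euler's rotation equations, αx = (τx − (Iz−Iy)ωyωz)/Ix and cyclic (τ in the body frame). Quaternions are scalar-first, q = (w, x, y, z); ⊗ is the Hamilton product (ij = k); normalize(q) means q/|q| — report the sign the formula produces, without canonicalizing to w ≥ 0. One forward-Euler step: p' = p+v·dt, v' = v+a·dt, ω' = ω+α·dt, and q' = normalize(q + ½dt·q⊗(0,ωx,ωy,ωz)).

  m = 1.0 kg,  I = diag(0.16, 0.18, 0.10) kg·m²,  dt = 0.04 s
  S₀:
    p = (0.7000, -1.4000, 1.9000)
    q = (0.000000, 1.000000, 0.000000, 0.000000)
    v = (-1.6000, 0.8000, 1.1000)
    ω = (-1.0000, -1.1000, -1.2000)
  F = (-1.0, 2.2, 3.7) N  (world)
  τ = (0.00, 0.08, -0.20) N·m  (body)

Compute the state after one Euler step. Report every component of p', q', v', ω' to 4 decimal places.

p' = (0.6360, -1.3680, 1.9440)
q' = (0.0200, 0.9993, 0.0240, -0.0220)
v' = (-1.6400, 0.8880, 1.2480)
ω' = (-0.9736, -1.0982, -1.2888)

linear accel F/m = (-1.0000, 2.2000, 3.7000)
p' = p + v·dt = (0.6360, -1.3680, 1.9440)
new velocity v' = (-1.6400, 0.8880, 1.2480)
gyro term ω×Iω = (-0.1056, 0.0720, 0.0220)
angular accel α = (0.6600, 0.0444, -2.2200)
new body rate ω' = (-0.9736, -1.0982, -1.2888)
Hamilton product q⊗(0,ω) = (1.0000000, 0.0000000, 1.2000000, -1.1000000)
updated quaternion q' = (0.0200, 0.9993, 0.0240, -0.0220)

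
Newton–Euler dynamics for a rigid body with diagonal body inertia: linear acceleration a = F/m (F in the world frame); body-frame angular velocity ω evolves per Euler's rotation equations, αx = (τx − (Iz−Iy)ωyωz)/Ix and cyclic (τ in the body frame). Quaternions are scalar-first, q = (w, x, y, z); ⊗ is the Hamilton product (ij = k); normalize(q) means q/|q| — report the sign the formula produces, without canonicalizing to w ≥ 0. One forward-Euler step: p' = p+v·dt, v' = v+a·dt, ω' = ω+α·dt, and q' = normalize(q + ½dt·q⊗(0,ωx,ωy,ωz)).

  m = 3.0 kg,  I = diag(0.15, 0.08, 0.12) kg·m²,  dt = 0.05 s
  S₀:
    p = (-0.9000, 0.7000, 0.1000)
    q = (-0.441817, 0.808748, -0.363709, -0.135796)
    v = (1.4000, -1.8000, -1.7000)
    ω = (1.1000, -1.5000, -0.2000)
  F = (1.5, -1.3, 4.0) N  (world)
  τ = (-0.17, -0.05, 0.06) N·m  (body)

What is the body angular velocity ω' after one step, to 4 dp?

ω' = (1.0393, -1.5271, -0.2231)

angular accel α = (-1.2133, -0.5425, -0.4625)
new body rate ω' = (1.0393, -1.5271, -0.2231)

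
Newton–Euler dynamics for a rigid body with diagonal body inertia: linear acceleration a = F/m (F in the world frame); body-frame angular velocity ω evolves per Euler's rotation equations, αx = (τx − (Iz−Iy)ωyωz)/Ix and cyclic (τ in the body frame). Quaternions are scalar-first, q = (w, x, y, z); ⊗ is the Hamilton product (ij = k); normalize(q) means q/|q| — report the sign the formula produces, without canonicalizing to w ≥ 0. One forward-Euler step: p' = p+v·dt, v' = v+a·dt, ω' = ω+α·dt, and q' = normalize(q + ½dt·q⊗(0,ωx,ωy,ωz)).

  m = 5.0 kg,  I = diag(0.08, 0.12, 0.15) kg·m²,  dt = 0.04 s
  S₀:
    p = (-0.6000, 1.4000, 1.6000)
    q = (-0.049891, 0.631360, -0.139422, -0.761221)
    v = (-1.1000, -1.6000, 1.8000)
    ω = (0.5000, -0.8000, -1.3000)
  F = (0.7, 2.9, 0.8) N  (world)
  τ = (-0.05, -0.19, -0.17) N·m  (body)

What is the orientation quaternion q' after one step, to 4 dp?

q⊗(0,ω) = (-1.4168049, -0.4526737, 0.4800703, -0.3705187)
q' = normalize(q + ½dt·q⊗(0,ω)) = (-0.0782, 0.6220, -0.1298, -0.7682)

q' = (-0.0782, 0.6220, -0.1298, -0.7682)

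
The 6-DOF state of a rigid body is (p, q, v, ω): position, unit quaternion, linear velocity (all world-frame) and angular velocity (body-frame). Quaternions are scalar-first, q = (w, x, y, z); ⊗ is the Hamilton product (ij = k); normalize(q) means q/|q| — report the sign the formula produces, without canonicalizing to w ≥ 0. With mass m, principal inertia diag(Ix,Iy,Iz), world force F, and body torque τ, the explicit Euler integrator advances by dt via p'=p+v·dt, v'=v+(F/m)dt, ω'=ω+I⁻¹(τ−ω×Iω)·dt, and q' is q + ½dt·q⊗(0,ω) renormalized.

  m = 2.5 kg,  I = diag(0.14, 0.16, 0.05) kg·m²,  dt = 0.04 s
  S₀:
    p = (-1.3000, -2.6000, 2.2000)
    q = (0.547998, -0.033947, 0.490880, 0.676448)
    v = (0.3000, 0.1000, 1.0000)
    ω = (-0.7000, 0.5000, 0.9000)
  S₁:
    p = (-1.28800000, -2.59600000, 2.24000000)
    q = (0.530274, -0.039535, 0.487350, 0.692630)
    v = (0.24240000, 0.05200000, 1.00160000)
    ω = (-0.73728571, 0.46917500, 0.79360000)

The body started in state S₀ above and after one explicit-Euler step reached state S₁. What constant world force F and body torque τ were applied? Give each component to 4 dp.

F = (-3.6000, -3.0000, 0.1000)
τ = (-0.1800, -0.1800, -0.1400)

ω₁ − ω₀ = (-0.03728571, -0.03082500, -0.10640000)
I·α + gyro = (-0.1800, -0.1800, -0.1400)
v₁ − v₀ = (-0.05760000, -0.04800000, 0.00160000)
applied force F = (-3.6000, -3.0000, 0.1000)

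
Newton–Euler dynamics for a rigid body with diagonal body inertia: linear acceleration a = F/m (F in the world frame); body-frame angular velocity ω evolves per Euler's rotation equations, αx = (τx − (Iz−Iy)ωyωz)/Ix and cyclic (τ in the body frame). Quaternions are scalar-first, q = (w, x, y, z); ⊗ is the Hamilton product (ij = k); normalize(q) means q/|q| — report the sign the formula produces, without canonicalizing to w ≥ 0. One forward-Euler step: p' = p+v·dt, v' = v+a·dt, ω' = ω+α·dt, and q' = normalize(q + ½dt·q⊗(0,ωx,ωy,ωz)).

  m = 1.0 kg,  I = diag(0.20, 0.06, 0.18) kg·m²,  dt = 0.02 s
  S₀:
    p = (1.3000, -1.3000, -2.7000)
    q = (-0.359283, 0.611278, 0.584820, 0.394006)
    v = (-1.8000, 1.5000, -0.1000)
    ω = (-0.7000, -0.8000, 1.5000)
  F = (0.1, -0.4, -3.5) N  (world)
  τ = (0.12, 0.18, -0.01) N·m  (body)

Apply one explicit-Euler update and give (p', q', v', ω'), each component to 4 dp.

angular accel α = (1.3200, 3.3500, 0.3800)
ω' = ω + α·dt = (-0.6736, -0.7330, 1.5076)
q⊗(0,ω) = (0.3047416, 1.4439329, -0.9052948, -0.6185729)
updated quaternion q' = (-0.3562, 0.6256, 0.5757, 0.3878)
p' = p + v·dt = (1.2640, -1.2700, -2.7020)
new velocity v' = (-1.7980, 1.4920, -0.1700)

p' = (1.2640, -1.2700, -2.7020)
q' = (-0.3562, 0.6256, 0.5757, 0.3878)
v' = (-1.7980, 1.4920, -0.1700)
ω' = (-0.6736, -0.7330, 1.5076)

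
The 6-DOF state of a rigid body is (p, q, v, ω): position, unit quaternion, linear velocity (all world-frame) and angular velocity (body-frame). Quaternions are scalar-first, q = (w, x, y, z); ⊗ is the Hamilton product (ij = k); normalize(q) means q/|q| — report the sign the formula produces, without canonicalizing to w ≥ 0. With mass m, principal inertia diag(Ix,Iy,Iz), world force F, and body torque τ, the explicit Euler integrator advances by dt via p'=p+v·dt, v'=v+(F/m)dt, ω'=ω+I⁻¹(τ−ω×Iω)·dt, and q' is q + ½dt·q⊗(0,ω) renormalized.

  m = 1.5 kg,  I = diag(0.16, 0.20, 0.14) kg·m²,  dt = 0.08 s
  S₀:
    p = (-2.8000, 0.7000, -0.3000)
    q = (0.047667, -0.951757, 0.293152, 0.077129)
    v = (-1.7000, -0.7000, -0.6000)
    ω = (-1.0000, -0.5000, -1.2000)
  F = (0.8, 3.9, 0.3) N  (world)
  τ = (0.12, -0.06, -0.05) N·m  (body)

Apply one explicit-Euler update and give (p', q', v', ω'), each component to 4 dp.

angular accel α = (0.9750, -0.4200, -0.5000)
ω + α·dt = (-0.9220, -0.5336, -1.2400)
q⊗(0,ω) = (-0.7126262, -0.3608849, -1.2430709, 0.7118301)
updated quaternion q' = (0.0191, -0.9641, 0.2429, 0.1054)
linear accel F/m = (0.5333, 2.6000, 0.2000)
new position p' = (-2.9360, 0.6440, -0.3480)
v' = v + a·dt = (-1.6573, -0.4920, -0.5840)

p' = (-2.9360, 0.6440, -0.3480)
q' = (0.0191, -0.9641, 0.2429, 0.1054)
v' = (-1.6573, -0.4920, -0.5840)
ω' = (-0.9220, -0.5336, -1.2400)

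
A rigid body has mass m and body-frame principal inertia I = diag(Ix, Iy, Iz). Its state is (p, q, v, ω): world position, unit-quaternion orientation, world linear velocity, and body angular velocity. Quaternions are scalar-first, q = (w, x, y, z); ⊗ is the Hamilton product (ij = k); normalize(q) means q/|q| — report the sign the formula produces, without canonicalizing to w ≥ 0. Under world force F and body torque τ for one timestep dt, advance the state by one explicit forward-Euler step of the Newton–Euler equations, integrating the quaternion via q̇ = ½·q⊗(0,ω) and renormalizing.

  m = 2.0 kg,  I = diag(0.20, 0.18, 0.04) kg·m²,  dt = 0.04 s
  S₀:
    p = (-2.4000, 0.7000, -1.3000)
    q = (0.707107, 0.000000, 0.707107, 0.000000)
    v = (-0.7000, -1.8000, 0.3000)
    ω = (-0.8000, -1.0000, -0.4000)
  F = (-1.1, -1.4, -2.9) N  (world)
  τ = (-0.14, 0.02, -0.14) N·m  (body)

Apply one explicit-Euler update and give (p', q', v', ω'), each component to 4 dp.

p' = (-2.4280, 0.6280, -1.2880)
q' = (0.7210, -0.0170, 0.6927, 0.0057)
v' = (-0.7220, -1.8280, 0.2420)
ω' = (-0.8168, -1.0069, -0.5240)

a = (-0.5500, -0.7000, -1.4500)
new position p' = (-2.4280, 0.6280, -1.2880)
v' = v + a·dt = (-0.7220, -1.8280, 0.2420)
ω×(Iω) gyroscopic = (-0.0560, 0.0512, -0.0160)
α = I⁻¹(τ − ω×Iω) = (-0.4200, -0.1733, -3.1000)
ω' = ω + α·dt = (-0.8168, -1.0069, -0.5240)
Hamilton product q⊗(0,ω) = (0.7071070, -0.8485284, -0.7071070, 0.2828428)
updated quaternion q' = (0.7210, -0.0170, 0.6927, 0.0057)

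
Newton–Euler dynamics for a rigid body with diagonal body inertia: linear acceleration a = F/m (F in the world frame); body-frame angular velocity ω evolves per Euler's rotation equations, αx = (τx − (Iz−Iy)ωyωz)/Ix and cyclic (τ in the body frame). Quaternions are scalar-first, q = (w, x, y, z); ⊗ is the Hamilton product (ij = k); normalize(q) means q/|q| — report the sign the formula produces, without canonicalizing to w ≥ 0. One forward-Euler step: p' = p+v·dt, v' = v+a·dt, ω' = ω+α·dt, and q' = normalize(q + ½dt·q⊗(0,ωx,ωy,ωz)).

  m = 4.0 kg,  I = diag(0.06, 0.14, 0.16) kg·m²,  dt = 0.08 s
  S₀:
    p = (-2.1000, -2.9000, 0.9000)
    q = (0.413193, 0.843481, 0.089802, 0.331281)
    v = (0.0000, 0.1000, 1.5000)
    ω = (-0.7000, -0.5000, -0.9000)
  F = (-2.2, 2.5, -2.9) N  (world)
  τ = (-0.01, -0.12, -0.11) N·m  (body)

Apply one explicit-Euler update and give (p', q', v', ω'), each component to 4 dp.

p' = (-2.1000, -2.8920, 1.0200)
q' = (0.4500, 0.8343, 0.1025, 0.3017)
v' = (-0.0440, 0.1500, 1.4420)
ω' = (-0.7253, -0.5326, -0.9690)

linear accel F/m = (-0.5500, 0.6250, -0.7250)
new position p' = (-2.1000, -2.8920, 1.0200)
v' = v + a·dt = (-0.0440, 0.1500, 1.4420)
ω×(Iω) gyroscopic = (0.0090, -0.0630, 0.0280)
angular accel α = (-0.3167, -0.4071, -0.8625)
new body rate ω' = (-0.7253, -0.5326, -0.9690)
Hamilton product q⊗(0,ω) = (0.9334906, -0.2044164, 0.3206397, -0.7307528)
q + ½dt·q⊗(0,ω), renormalized = (0.4500, 0.8343, 0.1025, 0.3017)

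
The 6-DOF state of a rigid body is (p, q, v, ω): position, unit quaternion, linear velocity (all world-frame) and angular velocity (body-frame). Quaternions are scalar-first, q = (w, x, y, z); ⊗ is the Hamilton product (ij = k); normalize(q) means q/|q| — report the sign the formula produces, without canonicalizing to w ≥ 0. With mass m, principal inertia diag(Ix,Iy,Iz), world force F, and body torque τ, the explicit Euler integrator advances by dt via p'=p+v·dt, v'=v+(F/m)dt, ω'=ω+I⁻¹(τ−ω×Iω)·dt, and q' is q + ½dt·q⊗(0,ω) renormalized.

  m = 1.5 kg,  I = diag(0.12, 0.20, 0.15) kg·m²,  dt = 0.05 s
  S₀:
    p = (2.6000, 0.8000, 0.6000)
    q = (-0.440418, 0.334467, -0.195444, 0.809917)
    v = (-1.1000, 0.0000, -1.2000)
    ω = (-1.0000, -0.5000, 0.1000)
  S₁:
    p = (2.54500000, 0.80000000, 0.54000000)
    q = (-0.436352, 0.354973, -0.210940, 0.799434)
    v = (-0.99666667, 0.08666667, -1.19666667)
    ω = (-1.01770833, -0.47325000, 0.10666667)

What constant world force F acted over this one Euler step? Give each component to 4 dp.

F = (3.1000, 2.6000, 0.1000)

velocity change Δv = (0.10333333, 0.08666667, 0.00333333)
applied force F = (3.1000, 2.6000, 0.1000)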